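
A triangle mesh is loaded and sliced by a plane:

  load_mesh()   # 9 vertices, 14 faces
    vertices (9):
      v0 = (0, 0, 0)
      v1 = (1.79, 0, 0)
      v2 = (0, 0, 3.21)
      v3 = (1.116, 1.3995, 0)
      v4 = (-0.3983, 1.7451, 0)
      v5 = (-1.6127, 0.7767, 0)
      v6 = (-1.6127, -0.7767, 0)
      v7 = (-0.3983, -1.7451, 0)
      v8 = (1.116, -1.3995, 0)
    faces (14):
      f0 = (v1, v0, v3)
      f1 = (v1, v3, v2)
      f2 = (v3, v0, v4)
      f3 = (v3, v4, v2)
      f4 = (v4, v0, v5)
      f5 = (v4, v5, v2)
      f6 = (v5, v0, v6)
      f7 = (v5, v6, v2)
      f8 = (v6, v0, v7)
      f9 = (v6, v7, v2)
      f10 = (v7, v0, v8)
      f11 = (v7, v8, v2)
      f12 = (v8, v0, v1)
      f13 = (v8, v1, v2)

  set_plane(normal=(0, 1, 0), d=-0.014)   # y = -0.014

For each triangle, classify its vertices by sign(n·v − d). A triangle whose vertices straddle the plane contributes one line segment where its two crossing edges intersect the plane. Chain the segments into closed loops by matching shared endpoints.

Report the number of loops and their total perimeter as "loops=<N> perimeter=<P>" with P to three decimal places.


loops=1 perimeter=10.619

Straddling triangles (8 of 14):
  (v5,v0,v6) [++-] → (-0.0290689, -0.014, 0)–(-1.6127, -0.014, 0)  len=1.5836
  (v5,v6,v2) [+-+] → (-1.6127, -0.014, 0)–(-0.0290689, -0.014, 3.15214)  len=3.5276
  (v6,v0,v7) [-+-] → (-0.0290689, -0.014, 0)–(-0.00319535, -0.014, 0)  len=0.0259
  (v6,v7,v2) [--+] → (-0.00319535, -0.014, 3.18425)–(-0.0290689, -0.014, 3.15214)  len=0.0412
  (v7,v0,v8) [-+-] → (-0.00319535, -0.014, 0)–(0.011164, -0.014, 0)  len=0.0144
  (v7,v8,v2) [--+] → (0.011164, -0.014, 3.17789)–(-0.00319535, -0.014, 3.18425)  len=0.0157
  (v8,v0,v1) [-++] → (0.011164, -0.014, 0)–(1.78326, -0.014, 0)  len=1.7721
  (v8,v1,v2) [-++] → (1.78326, -0.014, 0)–(0.011164, -0.014, 3.17789)  len=3.6386

Chained into 1 loop(s):
  loop 1: 8 segments, perimeter = 10.6191
Total perimeter = 10.619


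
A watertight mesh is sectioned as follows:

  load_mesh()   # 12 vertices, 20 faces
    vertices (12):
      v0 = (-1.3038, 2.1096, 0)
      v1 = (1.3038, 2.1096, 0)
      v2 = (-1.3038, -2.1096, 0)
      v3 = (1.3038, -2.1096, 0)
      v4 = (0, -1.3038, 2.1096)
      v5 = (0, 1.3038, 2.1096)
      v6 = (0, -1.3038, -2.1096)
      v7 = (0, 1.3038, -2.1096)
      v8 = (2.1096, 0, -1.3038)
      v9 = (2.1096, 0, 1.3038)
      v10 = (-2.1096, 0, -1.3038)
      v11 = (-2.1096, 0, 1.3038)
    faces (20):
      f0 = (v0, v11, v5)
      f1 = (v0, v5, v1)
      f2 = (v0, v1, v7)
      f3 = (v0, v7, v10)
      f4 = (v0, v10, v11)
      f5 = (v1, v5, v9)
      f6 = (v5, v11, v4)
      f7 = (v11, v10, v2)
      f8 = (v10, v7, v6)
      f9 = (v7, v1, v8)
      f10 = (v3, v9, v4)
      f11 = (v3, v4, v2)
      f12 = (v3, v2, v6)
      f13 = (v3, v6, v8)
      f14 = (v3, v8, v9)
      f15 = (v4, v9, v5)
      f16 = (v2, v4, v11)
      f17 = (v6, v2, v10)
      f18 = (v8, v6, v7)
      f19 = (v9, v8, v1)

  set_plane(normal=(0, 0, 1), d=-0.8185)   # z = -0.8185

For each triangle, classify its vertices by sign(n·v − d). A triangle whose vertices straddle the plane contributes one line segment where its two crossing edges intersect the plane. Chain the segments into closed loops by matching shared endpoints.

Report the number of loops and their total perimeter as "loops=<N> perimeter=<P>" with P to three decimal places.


loops=1 perimeter=12.277

Straddling triangles (10 of 20):
  (v0,v1,v7) [++-] → (0.797941, 1.79696, -0.8185)–(-0.797941, 1.79696, -0.8185)  len=1.5959
  (v0,v7,v10) [+--] → (-0.797941, 1.79696, -0.8185)–(-1.80967, 0.785235, -0.8185)  len=1.4308
  (v0,v10,v11) [+-+] → (-1.80967, 0.785235, -0.8185)–(-2.1096, 0, -0.8185)  len=0.8406
  (v11,v10,v2) [+-+] → (-2.1096, 0, -0.8185)–(-1.80967, -0.785235, -0.8185)  len=0.8406
  (v7,v1,v8) [-+-] → (0.797941, 1.79696, -0.8185)–(1.80967, 0.785235, -0.8185)  len=1.4308
  (v3,v2,v6) [++-] → (-0.797941, -1.79696, -0.8185)–(0.797941, -1.79696, -0.8185)  len=1.5959
  (v3,v6,v8) [+--] → (0.797941, -1.79696, -0.8185)–(1.80967, -0.785235, -0.8185)  len=1.4308
  (v3,v8,v9) [+-+] → (1.80967, -0.785235, -0.8185)–(2.1096, 0, -0.8185)  len=0.8406
  (v6,v2,v10) [-+-] → (-0.797941, -1.79696, -0.8185)–(-1.80967, -0.785235, -0.8185)  len=1.4308
  (v9,v8,v1) [+-+] → (2.1096, 0, -0.8185)–(1.80967, 0.785235, -0.8185)  len=0.8406

Chained into 1 loop(s):
  loop 1: 10 segments, perimeter = 12.2772
Total perimeter = 12.277


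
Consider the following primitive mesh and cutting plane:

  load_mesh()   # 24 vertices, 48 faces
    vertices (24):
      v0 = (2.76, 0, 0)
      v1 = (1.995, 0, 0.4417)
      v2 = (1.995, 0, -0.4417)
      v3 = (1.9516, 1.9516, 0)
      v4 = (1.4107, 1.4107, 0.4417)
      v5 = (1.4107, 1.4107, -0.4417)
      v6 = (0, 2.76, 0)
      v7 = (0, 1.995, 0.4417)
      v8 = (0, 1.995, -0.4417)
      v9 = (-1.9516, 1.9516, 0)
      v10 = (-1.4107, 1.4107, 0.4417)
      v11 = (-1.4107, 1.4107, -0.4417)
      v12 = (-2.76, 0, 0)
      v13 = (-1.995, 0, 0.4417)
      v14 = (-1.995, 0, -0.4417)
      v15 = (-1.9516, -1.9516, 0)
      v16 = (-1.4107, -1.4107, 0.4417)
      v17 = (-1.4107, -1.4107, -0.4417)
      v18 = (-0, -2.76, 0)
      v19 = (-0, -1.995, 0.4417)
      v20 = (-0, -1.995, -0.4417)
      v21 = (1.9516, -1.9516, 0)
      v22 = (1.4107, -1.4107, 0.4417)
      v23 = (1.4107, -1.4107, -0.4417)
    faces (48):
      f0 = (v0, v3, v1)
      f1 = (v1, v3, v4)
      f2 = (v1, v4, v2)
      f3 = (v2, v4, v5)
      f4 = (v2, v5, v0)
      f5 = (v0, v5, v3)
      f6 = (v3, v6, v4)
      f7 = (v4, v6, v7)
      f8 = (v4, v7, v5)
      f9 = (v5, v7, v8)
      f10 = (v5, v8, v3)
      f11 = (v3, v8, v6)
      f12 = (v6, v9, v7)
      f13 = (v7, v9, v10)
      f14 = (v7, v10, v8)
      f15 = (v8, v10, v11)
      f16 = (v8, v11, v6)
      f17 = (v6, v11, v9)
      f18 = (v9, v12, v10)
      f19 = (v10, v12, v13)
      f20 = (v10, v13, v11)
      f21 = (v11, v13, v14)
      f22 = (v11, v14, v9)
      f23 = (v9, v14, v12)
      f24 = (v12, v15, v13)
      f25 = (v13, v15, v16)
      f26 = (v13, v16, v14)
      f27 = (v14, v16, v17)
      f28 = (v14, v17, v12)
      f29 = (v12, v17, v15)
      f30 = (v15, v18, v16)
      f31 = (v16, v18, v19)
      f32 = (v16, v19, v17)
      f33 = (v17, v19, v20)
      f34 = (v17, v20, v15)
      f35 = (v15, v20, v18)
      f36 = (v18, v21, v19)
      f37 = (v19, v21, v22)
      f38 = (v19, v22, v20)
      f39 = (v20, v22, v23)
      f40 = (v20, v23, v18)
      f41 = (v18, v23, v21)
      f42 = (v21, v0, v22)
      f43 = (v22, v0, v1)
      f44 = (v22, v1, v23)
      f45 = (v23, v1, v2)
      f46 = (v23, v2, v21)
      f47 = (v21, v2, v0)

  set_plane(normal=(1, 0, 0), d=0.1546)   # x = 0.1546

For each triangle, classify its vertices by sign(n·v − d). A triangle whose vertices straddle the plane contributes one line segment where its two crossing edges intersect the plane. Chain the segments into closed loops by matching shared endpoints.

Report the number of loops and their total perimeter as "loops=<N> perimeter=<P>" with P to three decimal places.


loops=2 perimeter=5.300

Straddling triangles (12 of 48):
  (v3,v6,v4) [+-+] → (0.1546, 2.69596, 0)–(0.1546, 2.61213, 0.0484063)  len=0.0968
  (v4,v6,v7) [+--] → (0.1546, 2.61213, 0.0484063)–(0.1546, 1.93097, 0.4417)  len=0.7866
  (v4,v7,v5) [+-+] → (0.1546, 1.93097, 0.4417)–(0.1546, 1.93097, 0.344887)  len=0.0968
  (v5,v7,v8) [+--] → (0.1546, 1.93097, 0.344887)–(0.1546, 1.93097, -0.4417)  len=0.7866
  (v5,v8,v3) [+-+] → (0.1546, 1.93097, -0.4417)–(0.1546, 1.99156, -0.40671)  len=0.0700
  (v3,v8,v6) [+--] → (0.1546, 1.99156, -0.40671)–(0.1546, 2.69596, 0)  len=0.8134
  (v18,v21,v19) [-+-] → (0.1546, -2.69596, 0)–(0.1546, -1.99156, 0.40671)  len=0.8134
  (v19,v21,v22) [-++] → (0.1546, -1.99156, 0.40671)–(0.1546, -1.93097, 0.4417)  len=0.0700
  (v19,v22,v20) [-+-] → (0.1546, -1.93097, 0.4417)–(0.1546, -1.93097, -0.344887)  len=0.7866
  (v20,v22,v23) [-++] → (0.1546, -1.93097, -0.344887)–(0.1546, -1.93097, -0.4417)  len=0.0968
  (v20,v23,v18) [-+-] → (0.1546, -1.93097, -0.4417)–(0.1546, -2.61213, -0.0484063)  len=0.7866
  (v18,v23,v21) [-++] → (0.1546, -2.61213, -0.0484063)–(0.1546, -2.69596, 0)  len=0.0968

Chained into 2 loop(s):
  loop 1: 6 segments, perimeter = 2.6501
  loop 2: 6 segments, perimeter = 2.6501
Total perimeter = 5.300


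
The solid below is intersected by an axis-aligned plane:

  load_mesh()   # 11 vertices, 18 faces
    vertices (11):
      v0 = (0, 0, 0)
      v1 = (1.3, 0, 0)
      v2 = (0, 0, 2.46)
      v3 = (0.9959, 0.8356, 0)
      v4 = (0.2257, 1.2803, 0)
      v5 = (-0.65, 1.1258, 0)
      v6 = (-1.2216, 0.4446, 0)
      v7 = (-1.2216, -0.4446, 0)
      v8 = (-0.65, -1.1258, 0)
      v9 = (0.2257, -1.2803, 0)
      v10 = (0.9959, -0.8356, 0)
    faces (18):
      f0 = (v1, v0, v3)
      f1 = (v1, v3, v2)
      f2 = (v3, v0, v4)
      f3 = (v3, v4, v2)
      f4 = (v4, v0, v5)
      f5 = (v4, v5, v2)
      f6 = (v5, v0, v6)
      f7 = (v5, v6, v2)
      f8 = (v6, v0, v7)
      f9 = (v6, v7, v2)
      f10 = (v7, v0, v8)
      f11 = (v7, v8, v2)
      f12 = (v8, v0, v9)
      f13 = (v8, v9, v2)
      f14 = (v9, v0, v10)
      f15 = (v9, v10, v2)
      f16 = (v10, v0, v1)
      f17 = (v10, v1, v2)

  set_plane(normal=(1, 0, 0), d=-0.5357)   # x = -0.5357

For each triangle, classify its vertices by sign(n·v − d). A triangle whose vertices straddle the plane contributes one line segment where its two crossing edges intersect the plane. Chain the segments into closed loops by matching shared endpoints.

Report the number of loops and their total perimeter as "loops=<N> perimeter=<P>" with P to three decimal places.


loops=1 perimeter=6.048

Straddling triangles (10 of 18):
  (v4,v0,v5) [++-] → (-0.5357, 0.927832, 0)–(-0.5357, 1.14597, 0)  len=0.2181
  (v4,v5,v2) [+-+] → (-0.5357, 1.14597, 0)–(-0.5357, 0.927832, 0.432582)  len=0.4845
  (v5,v0,v6) [-+-] → (-0.5357, 0.927832, 0)–(-0.5357, 0.194967, 0)  len=0.7329
  (v5,v6,v2) [--+] → (-0.5357, 0.194967, 1.38123)–(-0.5357, 0.927832, 0.432582)  len=1.1988
  (v6,v0,v7) [-+-] → (-0.5357, 0.194967, 0)–(-0.5357, -0.194967, 0)  len=0.3899
  (v6,v7,v2) [--+] → (-0.5357, -0.194967, 1.38123)–(-0.5357, 0.194967, 1.38123)  len=0.3899
  (v7,v0,v8) [-+-] → (-0.5357, -0.194967, 0)–(-0.5357, -0.927832, 0)  len=0.7329
  (v7,v8,v2) [--+] → (-0.5357, -0.927832, 0.432582)–(-0.5357, -0.194967, 1.38123)  len=1.1988
  (v8,v0,v9) [-++] → (-0.5357, -0.927832, 0)–(-0.5357, -1.14597, 0)  len=0.2181
  (v8,v9,v2) [-++] → (-0.5357, -1.14597, 0)–(-0.5357, -0.927832, 0.432582)  len=0.4845

Chained into 1 loop(s):
  loop 1: 10 segments, perimeter = 6.0483
Total perimeter = 6.048


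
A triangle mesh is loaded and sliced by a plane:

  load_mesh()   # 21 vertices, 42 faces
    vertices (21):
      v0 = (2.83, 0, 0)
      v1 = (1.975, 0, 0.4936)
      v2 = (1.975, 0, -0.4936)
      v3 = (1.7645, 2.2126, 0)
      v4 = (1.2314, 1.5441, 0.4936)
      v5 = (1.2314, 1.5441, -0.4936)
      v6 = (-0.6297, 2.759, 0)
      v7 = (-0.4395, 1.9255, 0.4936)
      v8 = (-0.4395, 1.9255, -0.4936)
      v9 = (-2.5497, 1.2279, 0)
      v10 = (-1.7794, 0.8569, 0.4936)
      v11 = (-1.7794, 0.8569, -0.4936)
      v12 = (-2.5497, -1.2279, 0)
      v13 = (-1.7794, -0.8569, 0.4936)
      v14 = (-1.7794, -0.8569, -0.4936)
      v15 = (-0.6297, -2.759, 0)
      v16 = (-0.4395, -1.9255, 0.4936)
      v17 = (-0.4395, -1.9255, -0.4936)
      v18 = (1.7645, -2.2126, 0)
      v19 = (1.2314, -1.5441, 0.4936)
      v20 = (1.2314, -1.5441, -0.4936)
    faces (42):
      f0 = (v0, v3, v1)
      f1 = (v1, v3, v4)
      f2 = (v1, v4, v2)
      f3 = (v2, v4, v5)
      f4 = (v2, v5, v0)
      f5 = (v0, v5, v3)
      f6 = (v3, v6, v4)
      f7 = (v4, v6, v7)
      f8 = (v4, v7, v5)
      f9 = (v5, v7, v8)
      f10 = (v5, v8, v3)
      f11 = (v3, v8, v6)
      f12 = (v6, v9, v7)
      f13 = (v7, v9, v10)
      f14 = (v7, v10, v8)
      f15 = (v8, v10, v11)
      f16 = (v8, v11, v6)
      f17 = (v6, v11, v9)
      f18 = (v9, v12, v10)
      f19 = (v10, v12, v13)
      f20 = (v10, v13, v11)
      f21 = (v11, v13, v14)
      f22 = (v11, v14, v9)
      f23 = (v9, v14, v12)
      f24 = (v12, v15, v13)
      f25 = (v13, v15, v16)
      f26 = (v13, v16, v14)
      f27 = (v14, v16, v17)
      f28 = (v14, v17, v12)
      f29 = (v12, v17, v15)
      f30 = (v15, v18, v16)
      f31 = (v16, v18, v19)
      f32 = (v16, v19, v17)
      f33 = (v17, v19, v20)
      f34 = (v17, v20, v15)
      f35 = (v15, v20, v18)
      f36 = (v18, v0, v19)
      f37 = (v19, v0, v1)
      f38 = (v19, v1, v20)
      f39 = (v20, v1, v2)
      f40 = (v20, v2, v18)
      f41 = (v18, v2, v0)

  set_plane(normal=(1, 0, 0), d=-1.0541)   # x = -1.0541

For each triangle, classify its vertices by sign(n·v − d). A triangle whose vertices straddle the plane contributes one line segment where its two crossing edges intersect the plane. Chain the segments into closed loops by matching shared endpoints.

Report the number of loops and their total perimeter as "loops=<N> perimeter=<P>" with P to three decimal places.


Straddling triangles (12 of 42):
  (v6,v9,v7) [+-+] → (-1.0541, 2.42056, 0)–(-1.0541, 1.72232, 0.349838)  len=0.7810
  (v7,v9,v10) [+--] → (-1.0541, 1.72232, 0.349838)–(-1.0541, 1.43534, 0.4936)  len=0.3210
  (v7,v10,v8) [+-+] → (-1.0541, 1.43534, 0.4936)–(-1.0541, 1.43534, -0.0407803)  len=0.5344
  (v8,v10,v11) [+--] → (-1.0541, 1.43534, -0.0407803)–(-1.0541, 1.43534, -0.4936)  len=0.4528
  (v8,v11,v6) [+-+] → (-1.0541, 1.43534, -0.4936)–(-1.0541, 2.05686, -0.182207)  len=0.6952
  (v6,v11,v9) [+--] → (-1.0541, 2.05686, -0.182207)–(-1.0541, 2.42056, 0)  len=0.4068
  (v12,v15,v13) [-+-] → (-1.0541, -2.42056, 0)–(-1.0541, -2.05686, 0.182207)  len=0.4068
  (v13,v15,v16) [-++] → (-1.0541, -2.05686, 0.182207)–(-1.0541, -1.43534, 0.4936)  len=0.6952
  (v13,v16,v14) [-+-] → (-1.0541, -1.43534, 0.4936)–(-1.0541, -1.43534, 0.0407803)  len=0.4528
  (v14,v16,v17) [-++] → (-1.0541, -1.43534, 0.0407803)–(-1.0541, -1.43534, -0.4936)  len=0.5344
  (v14,v17,v12) [-+-] → (-1.0541, -1.43534, -0.4936)–(-1.0541, -1.72232, -0.349838)  len=0.3210
  (v12,v17,v15) [-++] → (-1.0541, -1.72232, -0.349838)–(-1.0541, -2.42056, 0)  len=0.7810

Chained into 2 loop(s):
  loop 1: 6 segments, perimeter = 3.1911
  loop 2: 6 segments, perimeter = 3.1911
Total perimeter = 6.382

loops=2 perimeter=6.382


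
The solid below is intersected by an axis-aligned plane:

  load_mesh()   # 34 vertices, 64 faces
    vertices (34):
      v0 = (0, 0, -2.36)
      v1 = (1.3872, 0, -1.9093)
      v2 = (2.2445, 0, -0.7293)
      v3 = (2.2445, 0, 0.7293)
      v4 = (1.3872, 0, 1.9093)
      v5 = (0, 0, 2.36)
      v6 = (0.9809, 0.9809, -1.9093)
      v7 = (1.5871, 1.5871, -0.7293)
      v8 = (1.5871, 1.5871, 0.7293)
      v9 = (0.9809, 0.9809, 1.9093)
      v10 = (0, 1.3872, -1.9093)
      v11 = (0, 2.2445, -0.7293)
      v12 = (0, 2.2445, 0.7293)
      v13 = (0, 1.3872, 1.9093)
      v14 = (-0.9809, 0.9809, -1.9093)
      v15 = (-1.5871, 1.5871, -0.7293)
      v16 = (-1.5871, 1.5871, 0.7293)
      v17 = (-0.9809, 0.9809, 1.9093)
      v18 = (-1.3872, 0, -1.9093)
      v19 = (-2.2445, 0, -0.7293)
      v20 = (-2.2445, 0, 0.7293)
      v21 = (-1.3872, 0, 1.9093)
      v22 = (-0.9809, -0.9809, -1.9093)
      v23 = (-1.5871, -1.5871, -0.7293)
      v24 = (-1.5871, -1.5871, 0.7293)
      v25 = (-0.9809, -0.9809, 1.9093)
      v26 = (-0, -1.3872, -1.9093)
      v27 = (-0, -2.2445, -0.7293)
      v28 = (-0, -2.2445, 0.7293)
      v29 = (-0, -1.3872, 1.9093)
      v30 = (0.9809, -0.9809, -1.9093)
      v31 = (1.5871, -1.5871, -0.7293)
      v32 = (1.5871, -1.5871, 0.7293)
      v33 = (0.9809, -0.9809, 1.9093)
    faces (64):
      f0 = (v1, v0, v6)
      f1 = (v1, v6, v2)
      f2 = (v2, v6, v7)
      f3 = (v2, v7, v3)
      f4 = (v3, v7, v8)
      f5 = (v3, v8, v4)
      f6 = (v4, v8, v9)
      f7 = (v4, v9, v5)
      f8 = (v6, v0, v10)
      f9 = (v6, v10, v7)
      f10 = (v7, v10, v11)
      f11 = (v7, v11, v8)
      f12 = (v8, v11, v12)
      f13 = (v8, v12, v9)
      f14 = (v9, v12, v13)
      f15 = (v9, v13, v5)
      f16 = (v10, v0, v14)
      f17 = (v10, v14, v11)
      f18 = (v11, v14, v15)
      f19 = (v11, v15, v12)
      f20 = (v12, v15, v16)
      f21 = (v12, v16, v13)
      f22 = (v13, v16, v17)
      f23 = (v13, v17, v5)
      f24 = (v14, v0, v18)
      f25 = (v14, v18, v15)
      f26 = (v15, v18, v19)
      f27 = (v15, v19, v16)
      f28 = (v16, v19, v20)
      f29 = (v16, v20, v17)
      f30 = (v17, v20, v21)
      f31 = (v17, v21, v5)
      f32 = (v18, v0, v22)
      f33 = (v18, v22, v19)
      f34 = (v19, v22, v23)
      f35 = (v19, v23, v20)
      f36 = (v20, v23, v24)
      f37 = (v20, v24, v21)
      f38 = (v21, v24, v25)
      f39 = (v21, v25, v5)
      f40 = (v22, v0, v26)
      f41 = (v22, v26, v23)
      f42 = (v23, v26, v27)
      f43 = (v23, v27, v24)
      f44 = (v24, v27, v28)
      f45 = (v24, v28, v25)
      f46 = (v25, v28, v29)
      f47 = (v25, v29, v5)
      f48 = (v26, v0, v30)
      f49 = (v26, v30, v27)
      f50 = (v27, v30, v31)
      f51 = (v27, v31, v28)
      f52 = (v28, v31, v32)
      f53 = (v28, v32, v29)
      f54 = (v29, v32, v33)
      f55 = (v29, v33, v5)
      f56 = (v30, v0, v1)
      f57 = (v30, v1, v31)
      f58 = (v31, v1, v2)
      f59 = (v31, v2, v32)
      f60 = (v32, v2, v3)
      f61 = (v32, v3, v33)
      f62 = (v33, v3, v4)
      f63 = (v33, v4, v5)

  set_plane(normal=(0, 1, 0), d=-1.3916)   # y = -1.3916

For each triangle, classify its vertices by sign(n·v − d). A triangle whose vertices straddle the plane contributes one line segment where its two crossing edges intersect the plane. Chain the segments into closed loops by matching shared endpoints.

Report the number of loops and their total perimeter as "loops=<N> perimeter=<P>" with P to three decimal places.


loops=1 perimeter=11.206

Straddling triangles (18 of 64):
  (v19,v22,v23) [++-] → (-1.3916, -1.3916, -1.10985)–(-1.66808, -1.3916, -0.7293)  len=0.4704
  (v19,v23,v20) [+-+] → (-1.66808, -1.3916, -0.7293)–(-1.66808, -1.3916, -0.549629)  len=0.1797
  (v20,v23,v24) [+--] → (-1.66808, -1.3916, -0.549629)–(-1.66808, -1.3916, 0.7293)  len=1.2789
  (v20,v24,v21) [+-+] → (-1.66808, -1.3916, 0.7293)–(-1.56248, -1.3916, 0.874653)  len=0.1797
  (v21,v24,v25) [+-+] → (-1.56248, -1.3916, 0.874653)–(-1.3916, -1.3916, 1.10985)  len=0.2907
  (v22,v26,v23) [++-] → (-0.0349337, -1.3916, -1.88333)–(-1.3916, -1.3916, -1.10985)  len=1.5617
  (v23,v26,v27) [-+-] → (-0.0349337, -1.3916, -1.88333)–(0, -1.3916, -1.90324)  len=0.0402
  (v24,v28,v25) [--+] → (-0.662084, -1.3916, 1.52577)–(-1.3916, -1.3916, 1.10985)  len=0.8398
  (v25,v28,v29) [+-+] → (-0.662084, -1.3916, 1.52577)–(0, -1.3916, 1.90324)  len=0.7621
  (v26,v30,v27) [++-] → (0.662084, -1.3916, -1.52577)–(0, -1.3916, -1.90324)  len=0.7621
  (v27,v30,v31) [-+-] → (0.662084, -1.3916, -1.52577)–(1.3916, -1.3916, -1.10985)  len=0.8398
  (v28,v32,v29) [--+] → (0.0349337, -1.3916, 1.88333)–(0, -1.3916, 1.90324)  len=0.0402
  (v29,v32,v33) [+-+] → (0.0349337, -1.3916, 1.88333)–(1.3916, -1.3916, 1.10985)  len=1.5617
  (v30,v1,v31) [++-] → (1.56248, -1.3916, -0.874653)–(1.3916, -1.3916, -1.10985)  len=0.2907
  (v31,v1,v2) [-++] → (1.56248, -1.3916, -0.874653)–(1.66808, -1.3916, -0.7293)  len=0.1797
  (v31,v2,v32) [-+-] → (1.66808, -1.3916, -0.7293)–(1.66808, -1.3916, 0.549629)  len=1.2789
  (v32,v2,v3) [-++] → (1.66808, -1.3916, 0.549629)–(1.66808, -1.3916, 0.7293)  len=0.1797
  (v32,v3,v33) [-++] → (1.66808, -1.3916, 0.7293)–(1.3916, -1.3916, 1.10985)  len=0.4704

Chained into 1 loop(s):
  loop 1: 18 segments, perimeter = 11.2063
Total perimeter = 11.206


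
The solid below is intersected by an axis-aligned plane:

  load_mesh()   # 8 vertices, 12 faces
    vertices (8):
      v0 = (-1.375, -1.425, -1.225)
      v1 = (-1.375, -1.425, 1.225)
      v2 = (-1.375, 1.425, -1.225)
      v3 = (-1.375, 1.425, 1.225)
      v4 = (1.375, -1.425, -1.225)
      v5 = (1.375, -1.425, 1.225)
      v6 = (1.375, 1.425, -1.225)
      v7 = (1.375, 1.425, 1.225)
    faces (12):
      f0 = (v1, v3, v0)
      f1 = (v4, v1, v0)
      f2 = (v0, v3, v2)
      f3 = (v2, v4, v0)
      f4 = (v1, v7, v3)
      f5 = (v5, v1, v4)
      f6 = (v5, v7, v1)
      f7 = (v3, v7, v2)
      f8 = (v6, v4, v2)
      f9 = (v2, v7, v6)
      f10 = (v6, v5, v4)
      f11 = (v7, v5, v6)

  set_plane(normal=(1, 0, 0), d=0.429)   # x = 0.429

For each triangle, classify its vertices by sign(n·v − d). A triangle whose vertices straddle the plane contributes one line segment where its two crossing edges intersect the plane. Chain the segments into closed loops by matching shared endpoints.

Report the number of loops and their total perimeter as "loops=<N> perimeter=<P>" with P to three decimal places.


Straddling triangles (8 of 12):
  (v4,v1,v0) [+--] → (0.429, -1.425, -0.3822)–(0.429, -1.425, -1.225)  len=0.8428
  (v2,v4,v0) [-+-] → (0.429, -0.4446, -1.225)–(0.429, -1.425, -1.225)  len=0.9804
  (v1,v7,v3) [-+-] → (0.429, 0.4446, 1.225)–(0.429, 1.425, 1.225)  len=0.9804
  (v5,v1,v4) [+-+] → (0.429, -1.425, 1.225)–(0.429, -1.425, -0.3822)  len=1.6072
  (v5,v7,v1) [++-] → (0.429, 0.4446, 1.225)–(0.429, -1.425, 1.225)  len=1.8696
  (v3,v7,v2) [-+-] → (0.429, 1.425, 1.225)–(0.429, 1.425, 0.3822)  len=0.8428
  (v6,v4,v2) [++-] → (0.429, -0.4446, -1.225)–(0.429, 1.425, -1.225)  len=1.8696
  (v2,v7,v6) [-++] → (0.429, 1.425, 0.3822)–(0.429, 1.425, -1.225)  len=1.6072

Chained into 1 loop(s):
  loop 1: 8 segments, perimeter = 10.6000
Total perimeter = 10.600

loops=1 perimeter=10.600


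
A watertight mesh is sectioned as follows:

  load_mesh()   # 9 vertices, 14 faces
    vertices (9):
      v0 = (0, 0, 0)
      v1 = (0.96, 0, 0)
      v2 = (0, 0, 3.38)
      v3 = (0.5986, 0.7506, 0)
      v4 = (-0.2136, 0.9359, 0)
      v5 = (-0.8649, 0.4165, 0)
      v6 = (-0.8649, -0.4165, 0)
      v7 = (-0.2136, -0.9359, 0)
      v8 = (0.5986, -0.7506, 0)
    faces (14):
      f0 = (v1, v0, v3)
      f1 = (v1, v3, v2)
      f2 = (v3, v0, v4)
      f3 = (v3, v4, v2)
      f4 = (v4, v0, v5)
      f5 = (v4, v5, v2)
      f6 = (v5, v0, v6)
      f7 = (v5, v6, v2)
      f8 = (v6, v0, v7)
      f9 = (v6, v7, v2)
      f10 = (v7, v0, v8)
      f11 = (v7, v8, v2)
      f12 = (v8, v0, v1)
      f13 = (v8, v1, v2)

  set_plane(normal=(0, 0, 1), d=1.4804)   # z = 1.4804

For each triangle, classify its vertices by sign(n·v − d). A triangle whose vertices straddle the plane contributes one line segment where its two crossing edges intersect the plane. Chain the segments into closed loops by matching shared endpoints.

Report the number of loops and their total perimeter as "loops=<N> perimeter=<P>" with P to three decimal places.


Straddling triangles (7 of 14):
  (v1,v3,v2) [--+] → (0.33642, 0.421846, 1.4804)–(0.539531, 0, 1.4804)  len=0.4682
  (v3,v4,v2) [--+] → (-0.120046, 0.525987, 1.4804)–(0.33642, 0.421846, 1.4804)  len=0.4682
  (v4,v5,v2) [--+] → (-0.486084, 0.234078, 1.4804)–(-0.120046, 0.525987, 1.4804)  len=0.4682
  (v5,v6,v2) [--+] → (-0.486084, -0.234078, 1.4804)–(-0.486084, 0.234078, 1.4804)  len=0.4682
  (v6,v7,v2) [--+] → (-0.120046, -0.525987, 1.4804)–(-0.486084, -0.234078, 1.4804)  len=0.4682
  (v7,v8,v2) [--+] → (0.33642, -0.421846, 1.4804)–(-0.120046, -0.525987, 1.4804)  len=0.4682
  (v8,v1,v2) [--+] → (0.539531, 0, 1.4804)–(0.33642, -0.421846, 1.4804)  len=0.4682

Chained into 1 loop(s):
  loop 1: 7 segments, perimeter = 3.2773
Total perimeter = 3.277

loops=1 perimeter=3.277


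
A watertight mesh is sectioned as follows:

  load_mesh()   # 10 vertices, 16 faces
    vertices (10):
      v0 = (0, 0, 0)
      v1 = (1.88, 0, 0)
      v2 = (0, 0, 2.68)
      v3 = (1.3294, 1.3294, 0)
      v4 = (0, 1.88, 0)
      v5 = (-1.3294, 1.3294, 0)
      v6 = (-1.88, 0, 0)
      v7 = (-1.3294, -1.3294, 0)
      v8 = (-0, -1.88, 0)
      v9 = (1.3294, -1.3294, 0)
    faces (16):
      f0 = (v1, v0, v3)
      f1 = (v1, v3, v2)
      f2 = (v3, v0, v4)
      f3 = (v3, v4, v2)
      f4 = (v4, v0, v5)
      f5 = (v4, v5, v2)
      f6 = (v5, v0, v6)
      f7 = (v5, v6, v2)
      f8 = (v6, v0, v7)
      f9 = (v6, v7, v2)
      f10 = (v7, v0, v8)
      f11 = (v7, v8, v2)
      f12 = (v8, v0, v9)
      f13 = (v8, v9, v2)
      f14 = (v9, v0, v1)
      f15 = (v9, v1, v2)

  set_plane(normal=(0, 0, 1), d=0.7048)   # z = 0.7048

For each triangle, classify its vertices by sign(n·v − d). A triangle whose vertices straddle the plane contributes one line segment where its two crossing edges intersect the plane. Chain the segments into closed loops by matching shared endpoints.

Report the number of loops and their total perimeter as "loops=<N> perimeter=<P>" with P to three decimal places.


Straddling triangles (8 of 16):
  (v1,v3,v2) [--+] → (0.979788, 0.979788, 0.7048)–(1.38559, 0, 0.7048)  len=1.0605
  (v3,v4,v2) [--+] → (0, 1.38559, 0.7048)–(0.979788, 0.979788, 0.7048)  len=1.0605
  (v4,v5,v2) [--+] → (-0.979788, 0.979788, 0.7048)–(0, 1.38559, 0.7048)  len=1.0605
  (v5,v6,v2) [--+] → (-1.38559, 0, 0.7048)–(-0.979788, 0.979788, 0.7048)  len=1.0605
  (v6,v7,v2) [--+] → (-0.979788, -0.979788, 0.7048)–(-1.38559, 0, 0.7048)  len=1.0605
  (v7,v8,v2) [--+] → (0, -1.38559, 0.7048)–(-0.979788, -0.979788, 0.7048)  len=1.0605
  (v8,v9,v2) [--+] → (0.979788, -0.979788, 0.7048)–(0, -1.38559, 0.7048)  len=1.0605
  (v9,v1,v2) [--+] → (1.38559, 0, 0.7048)–(0.979788, -0.979788, 0.7048)  len=1.0605

Chained into 1 loop(s):
  loop 1: 8 segments, perimeter = 8.4840
Total perimeter = 8.484

loops=1 perimeter=8.484


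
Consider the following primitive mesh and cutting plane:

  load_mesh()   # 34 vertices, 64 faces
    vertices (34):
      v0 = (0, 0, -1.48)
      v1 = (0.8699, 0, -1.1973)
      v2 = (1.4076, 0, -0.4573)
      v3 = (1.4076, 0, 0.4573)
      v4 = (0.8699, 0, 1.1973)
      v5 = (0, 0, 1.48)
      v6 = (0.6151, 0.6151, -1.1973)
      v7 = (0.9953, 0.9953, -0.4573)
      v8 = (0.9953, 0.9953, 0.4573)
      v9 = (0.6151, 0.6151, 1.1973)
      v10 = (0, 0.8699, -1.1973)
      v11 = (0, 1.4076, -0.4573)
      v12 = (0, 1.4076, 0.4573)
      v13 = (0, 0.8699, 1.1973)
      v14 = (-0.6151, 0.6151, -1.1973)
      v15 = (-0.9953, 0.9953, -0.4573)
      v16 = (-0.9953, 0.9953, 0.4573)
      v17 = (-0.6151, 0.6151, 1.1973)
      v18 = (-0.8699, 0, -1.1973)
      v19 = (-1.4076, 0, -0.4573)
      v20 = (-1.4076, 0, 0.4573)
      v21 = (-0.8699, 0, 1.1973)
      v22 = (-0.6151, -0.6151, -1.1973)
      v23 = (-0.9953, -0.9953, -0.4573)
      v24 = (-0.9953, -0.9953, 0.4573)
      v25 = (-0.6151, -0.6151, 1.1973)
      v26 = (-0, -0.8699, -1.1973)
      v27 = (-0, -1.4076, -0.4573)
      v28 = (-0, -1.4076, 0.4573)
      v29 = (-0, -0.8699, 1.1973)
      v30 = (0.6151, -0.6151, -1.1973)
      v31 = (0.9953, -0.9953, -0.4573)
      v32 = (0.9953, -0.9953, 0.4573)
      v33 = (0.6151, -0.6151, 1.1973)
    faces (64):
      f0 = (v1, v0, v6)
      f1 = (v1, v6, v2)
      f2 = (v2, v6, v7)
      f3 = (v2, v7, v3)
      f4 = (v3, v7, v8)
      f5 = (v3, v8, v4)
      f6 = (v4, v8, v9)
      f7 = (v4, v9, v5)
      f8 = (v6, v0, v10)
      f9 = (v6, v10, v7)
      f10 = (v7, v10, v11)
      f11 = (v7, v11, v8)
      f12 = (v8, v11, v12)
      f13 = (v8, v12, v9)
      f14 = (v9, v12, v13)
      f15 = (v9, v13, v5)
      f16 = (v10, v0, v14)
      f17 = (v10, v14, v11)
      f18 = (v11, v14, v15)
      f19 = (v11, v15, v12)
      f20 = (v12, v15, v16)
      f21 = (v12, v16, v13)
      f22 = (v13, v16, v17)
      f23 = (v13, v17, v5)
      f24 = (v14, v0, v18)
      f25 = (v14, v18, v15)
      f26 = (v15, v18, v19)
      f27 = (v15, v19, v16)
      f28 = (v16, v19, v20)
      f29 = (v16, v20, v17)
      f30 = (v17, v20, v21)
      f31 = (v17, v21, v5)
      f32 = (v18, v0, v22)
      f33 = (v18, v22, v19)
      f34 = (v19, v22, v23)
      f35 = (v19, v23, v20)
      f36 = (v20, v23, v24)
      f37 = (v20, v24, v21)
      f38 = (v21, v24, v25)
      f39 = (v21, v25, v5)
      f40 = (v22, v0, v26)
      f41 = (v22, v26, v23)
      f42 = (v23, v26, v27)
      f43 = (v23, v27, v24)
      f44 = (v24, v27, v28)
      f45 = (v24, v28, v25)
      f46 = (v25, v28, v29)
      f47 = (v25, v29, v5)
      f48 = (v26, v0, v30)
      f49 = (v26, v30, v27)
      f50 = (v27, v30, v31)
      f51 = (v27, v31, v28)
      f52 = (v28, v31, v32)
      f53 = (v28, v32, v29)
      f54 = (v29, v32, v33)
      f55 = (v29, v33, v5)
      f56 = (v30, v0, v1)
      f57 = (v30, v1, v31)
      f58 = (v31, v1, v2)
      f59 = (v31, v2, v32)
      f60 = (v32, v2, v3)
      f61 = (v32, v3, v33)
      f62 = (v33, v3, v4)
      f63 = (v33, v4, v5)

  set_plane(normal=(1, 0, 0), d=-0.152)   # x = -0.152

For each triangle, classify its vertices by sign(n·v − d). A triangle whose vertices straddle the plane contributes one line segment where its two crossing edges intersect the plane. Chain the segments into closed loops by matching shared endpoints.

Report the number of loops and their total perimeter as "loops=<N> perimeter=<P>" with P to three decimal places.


Straddling triangles (20 of 64):
  (v10,v0,v14) [++-] → (-0.152, 0.152, -1.41014)–(-0.152, 0.806935, -1.1973)  len=0.6887
  (v10,v14,v11) [+-+] → (-0.152, 0.806935, -1.1973)–(-0.152, 1.21176, -0.640165)  len=0.6887
  (v11,v14,v15) [+--] → (-0.152, 1.21176, -0.640165)–(-0.152, 1.34463, -0.4573)  len=0.2260
  (v11,v15,v12) [+-+] → (-0.152, 1.34463, -0.4573)–(-0.152, 1.34463, 0.317624)  len=0.7749
  (v12,v15,v16) [+--] → (-0.152, 1.34463, 0.317624)–(-0.152, 1.34463, 0.4573)  len=0.1397
  (v12,v16,v13) [+-+] → (-0.152, 1.34463, 0.4573)–(-0.152, 0.889051, 1.08429)  len=0.7750
  (v13,v16,v17) [+--] → (-0.152, 0.889051, 1.08429)–(-0.152, 0.806935, 1.1973)  len=0.1397
  (v13,v17,v5) [+-+] → (-0.152, 0.806935, 1.1973)–(-0.152, 0.152, 1.41014)  len=0.6887
  (v14,v0,v18) [-+-] → (-0.152, 0.152, -1.41014)–(-0.152, 0, -1.4306)  len=0.1534
  (v17,v21,v5) [--+] → (-0.152, 0, 1.4306)–(-0.152, 0.152, 1.41014)  len=0.1534
  (v18,v0,v22) [-+-] → (-0.152, 0, -1.4306)–(-0.152, -0.152, -1.41014)  len=0.1534
  (v21,v25,v5) [--+] → (-0.152, -0.152, 1.41014)–(-0.152, 0, 1.4306)  len=0.1534
  (v22,v0,v26) [-++] → (-0.152, -0.152, -1.41014)–(-0.152, -0.806935, -1.1973)  len=0.6887
  (v22,v26,v23) [-+-] → (-0.152, -0.806935, -1.1973)–(-0.152, -0.889051, -1.08429)  len=0.1397
  (v23,v26,v27) [-++] → (-0.152, -0.889051, -1.08429)–(-0.152, -1.34463, -0.4573)  len=0.7750
  (v23,v27,v24) [-+-] → (-0.152, -1.34463, -0.4573)–(-0.152, -1.34463, -0.317624)  len=0.1397
  (v24,v27,v28) [-++] → (-0.152, -1.34463, -0.317624)–(-0.152, -1.34463, 0.4573)  len=0.7749
  (v24,v28,v25) [-+-] → (-0.152, -1.34463, 0.4573)–(-0.152, -1.21176, 0.640165)  len=0.2260
  (v25,v28,v29) [-++] → (-0.152, -1.21176, 0.640165)–(-0.152, -0.806935, 1.1973)  len=0.6887
  (v25,v29,v5) [-++] → (-0.152, -0.806935, 1.1973)–(-0.152, -0.152, 1.41014)  len=0.6887

Chained into 1 loop(s):
  loop 1: 20 segments, perimeter = 8.8562
Total perimeter = 8.856

loops=1 perimeter=8.856


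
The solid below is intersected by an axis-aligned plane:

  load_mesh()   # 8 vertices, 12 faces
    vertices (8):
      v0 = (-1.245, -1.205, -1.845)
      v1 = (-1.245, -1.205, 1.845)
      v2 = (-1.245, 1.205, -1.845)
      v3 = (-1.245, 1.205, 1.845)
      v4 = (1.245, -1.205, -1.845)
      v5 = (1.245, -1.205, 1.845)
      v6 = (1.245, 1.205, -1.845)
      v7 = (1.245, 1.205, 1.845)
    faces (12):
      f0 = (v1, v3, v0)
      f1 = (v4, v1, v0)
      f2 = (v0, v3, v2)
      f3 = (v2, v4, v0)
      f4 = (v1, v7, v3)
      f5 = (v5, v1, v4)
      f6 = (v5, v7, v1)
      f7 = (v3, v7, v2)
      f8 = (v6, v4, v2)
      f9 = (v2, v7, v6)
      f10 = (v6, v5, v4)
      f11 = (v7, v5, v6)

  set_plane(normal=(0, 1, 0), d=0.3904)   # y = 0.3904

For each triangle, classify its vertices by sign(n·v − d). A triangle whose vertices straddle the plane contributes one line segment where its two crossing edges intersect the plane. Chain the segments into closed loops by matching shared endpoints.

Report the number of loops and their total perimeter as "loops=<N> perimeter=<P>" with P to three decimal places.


loops=1 perimeter=12.360

Straddling triangles (8 of 12):
  (v1,v3,v0) [-+-] → (-1.245, 0.3904, 1.845)–(-1.245, 0.3904, 0.597749)  len=1.2473
  (v0,v3,v2) [-++] → (-1.245, 0.3904, 0.597749)–(-1.245, 0.3904, -1.845)  len=2.4427
  (v2,v4,v0) [+--] → (-0.403359, 0.3904, -1.845)–(-1.245, 0.3904, -1.845)  len=0.8416
  (v1,v7,v3) [-++] → (0.403359, 0.3904, 1.845)–(-1.245, 0.3904, 1.845)  len=1.6484
  (v5,v7,v1) [-+-] → (1.245, 0.3904, 1.845)–(0.403359, 0.3904, 1.845)  len=0.8416
  (v6,v4,v2) [+-+] → (1.245, 0.3904, -1.845)–(-0.403359, 0.3904, -1.845)  len=1.6484
  (v6,v5,v4) [+--] → (1.245, 0.3904, -0.597749)–(1.245, 0.3904, -1.845)  len=1.2473
  (v7,v5,v6) [+-+] → (1.245, 0.3904, 1.845)–(1.245, 0.3904, -0.597749)  len=2.4427

Chained into 1 loop(s):
  loop 1: 8 segments, perimeter = 12.3600
Total perimeter = 12.360


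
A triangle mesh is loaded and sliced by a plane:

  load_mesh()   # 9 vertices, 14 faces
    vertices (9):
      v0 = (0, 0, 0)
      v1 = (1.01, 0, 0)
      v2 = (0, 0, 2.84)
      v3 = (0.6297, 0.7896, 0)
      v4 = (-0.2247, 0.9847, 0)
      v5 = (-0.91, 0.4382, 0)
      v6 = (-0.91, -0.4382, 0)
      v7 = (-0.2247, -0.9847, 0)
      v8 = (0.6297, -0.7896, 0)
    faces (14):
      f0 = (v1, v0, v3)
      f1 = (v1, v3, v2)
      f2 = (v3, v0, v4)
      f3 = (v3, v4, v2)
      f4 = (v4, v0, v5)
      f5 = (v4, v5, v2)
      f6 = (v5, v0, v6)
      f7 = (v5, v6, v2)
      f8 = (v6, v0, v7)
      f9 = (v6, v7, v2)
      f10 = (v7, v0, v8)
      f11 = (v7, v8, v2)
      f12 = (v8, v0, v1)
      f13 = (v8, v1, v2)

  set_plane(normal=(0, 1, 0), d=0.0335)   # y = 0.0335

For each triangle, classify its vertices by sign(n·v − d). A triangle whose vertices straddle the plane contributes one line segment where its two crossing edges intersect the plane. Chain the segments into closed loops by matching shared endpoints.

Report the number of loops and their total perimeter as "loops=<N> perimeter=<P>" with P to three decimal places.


Straddling triangles (8 of 14):
  (v1,v0,v3) [--+] → (0.026716, 0.0335, 0)–(0.993865, 0.0335, 0)  len=0.9671
  (v1,v3,v2) [-+-] → (0.993865, 0.0335, 0)–(0.026716, 0.0335, 2.71951)  len=2.8864
  (v3,v0,v4) [+-+] → (0.026716, 0.0335, 0)–(-0.00764441, 0.0335, 0)  len=0.0344
  (v3,v4,v2) [++-] → (-0.00764441, 0.0335, 2.74338)–(0.026716, 0.0335, 2.71951)  len=0.0418
  (v4,v0,v5) [+-+] → (-0.00764441, 0.0335, 0)–(-0.0695687, 0.0335, 0)  len=0.0619
  (v4,v5,v2) [++-] → (-0.0695687, 0.0335, 2.62288)–(-0.00764441, 0.0335, 2.74338)  len=0.1355
  (v5,v0,v6) [+--] → (-0.0695687, 0.0335, 0)–(-0.91, 0.0335, 0)  len=0.8404
  (v5,v6,v2) [+--] → (-0.91, 0.0335, 0)–(-0.0695687, 0.0335, 2.62288)  len=2.7542

Chained into 1 loop(s):
  loop 1: 8 segments, perimeter = 7.7218
Total perimeter = 7.722

loops=1 perimeter=7.722


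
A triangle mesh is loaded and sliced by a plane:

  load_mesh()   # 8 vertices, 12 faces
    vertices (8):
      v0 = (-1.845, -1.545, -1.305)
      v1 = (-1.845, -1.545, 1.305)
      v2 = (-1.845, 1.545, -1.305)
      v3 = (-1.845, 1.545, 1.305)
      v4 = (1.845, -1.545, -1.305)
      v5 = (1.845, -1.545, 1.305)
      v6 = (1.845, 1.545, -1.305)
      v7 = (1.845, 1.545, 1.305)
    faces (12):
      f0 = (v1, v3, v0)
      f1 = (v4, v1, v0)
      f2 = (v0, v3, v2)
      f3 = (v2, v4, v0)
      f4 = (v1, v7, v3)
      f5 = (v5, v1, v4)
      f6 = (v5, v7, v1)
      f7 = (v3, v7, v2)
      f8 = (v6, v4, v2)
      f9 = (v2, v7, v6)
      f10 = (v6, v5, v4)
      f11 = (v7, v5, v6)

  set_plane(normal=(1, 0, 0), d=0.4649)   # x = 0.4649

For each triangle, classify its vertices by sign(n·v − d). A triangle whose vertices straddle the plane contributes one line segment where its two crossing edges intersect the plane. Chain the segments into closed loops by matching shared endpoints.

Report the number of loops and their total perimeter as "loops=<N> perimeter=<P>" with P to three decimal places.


Straddling triangles (8 of 12):
  (v4,v1,v0) [+--] → (0.4649, -1.545, -0.328832)–(0.4649, -1.545, -1.305)  len=0.9762
  (v2,v4,v0) [-+-] → (0.4649, -0.389307, -1.305)–(0.4649, -1.545, -1.305)  len=1.1557
  (v1,v7,v3) [-+-] → (0.4649, 0.389307, 1.305)–(0.4649, 1.545, 1.305)  len=1.1557
  (v5,v1,v4) [+-+] → (0.4649, -1.545, 1.305)–(0.4649, -1.545, -0.328832)  len=1.6338
  (v5,v7,v1) [++-] → (0.4649, 0.389307, 1.305)–(0.4649, -1.545, 1.305)  len=1.9343
  (v3,v7,v2) [-+-] → (0.4649, 1.545, 1.305)–(0.4649, 1.545, 0.328832)  len=0.9762
  (v6,v4,v2) [++-] → (0.4649, -0.389307, -1.305)–(0.4649, 1.545, -1.305)  len=1.9343
  (v2,v7,v6) [-++] → (0.4649, 1.545, 0.328832)–(0.4649, 1.545, -1.305)  len=1.6338

Chained into 1 loop(s):
  loop 1: 8 segments, perimeter = 11.4000
Total perimeter = 11.400

loops=1 perimeter=11.400


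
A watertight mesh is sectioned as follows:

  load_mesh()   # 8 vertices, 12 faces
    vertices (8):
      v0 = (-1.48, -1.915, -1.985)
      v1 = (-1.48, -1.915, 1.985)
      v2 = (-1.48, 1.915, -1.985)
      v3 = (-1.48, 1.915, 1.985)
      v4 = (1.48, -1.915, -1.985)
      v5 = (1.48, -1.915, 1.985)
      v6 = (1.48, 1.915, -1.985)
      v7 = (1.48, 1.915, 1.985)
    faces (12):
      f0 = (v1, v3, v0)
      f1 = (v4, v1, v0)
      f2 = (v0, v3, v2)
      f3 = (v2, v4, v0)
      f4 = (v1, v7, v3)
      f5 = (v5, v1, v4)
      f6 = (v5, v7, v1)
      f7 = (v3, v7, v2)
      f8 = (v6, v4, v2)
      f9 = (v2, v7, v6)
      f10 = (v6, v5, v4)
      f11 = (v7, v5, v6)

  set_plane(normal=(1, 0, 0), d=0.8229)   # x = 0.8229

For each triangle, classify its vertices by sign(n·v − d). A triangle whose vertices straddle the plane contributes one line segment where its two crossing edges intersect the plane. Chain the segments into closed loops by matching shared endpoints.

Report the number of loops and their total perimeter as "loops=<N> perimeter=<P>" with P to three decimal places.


loops=1 perimeter=15.600

Straddling triangles (8 of 12):
  (v4,v1,v0) [+--] → (0.8229, -1.915, -1.10369)–(0.8229, -1.915, -1.985)  len=0.8813
  (v2,v4,v0) [-+-] → (0.8229, -1.06477, -1.985)–(0.8229, -1.915, -1.985)  len=0.8502
  (v1,v7,v3) [-+-] → (0.8229, 1.06477, 1.985)–(0.8229, 1.915, 1.985)  len=0.8502
  (v5,v1,v4) [+-+] → (0.8229, -1.915, 1.985)–(0.8229, -1.915, -1.10369)  len=3.0887
  (v5,v7,v1) [++-] → (0.8229, 1.06477, 1.985)–(0.8229, -1.915, 1.985)  len=2.9798
  (v3,v7,v2) [-+-] → (0.8229, 1.915, 1.985)–(0.8229, 1.915, 1.10369)  len=0.8813
  (v6,v4,v2) [++-] → (0.8229, -1.06477, -1.985)–(0.8229, 1.915, -1.985)  len=2.9798
  (v2,v7,v6) [-++] → (0.8229, 1.915, 1.10369)–(0.8229, 1.915, -1.985)  len=3.0887

Chained into 1 loop(s):
  loop 1: 8 segments, perimeter = 15.6000
Total perimeter = 15.600


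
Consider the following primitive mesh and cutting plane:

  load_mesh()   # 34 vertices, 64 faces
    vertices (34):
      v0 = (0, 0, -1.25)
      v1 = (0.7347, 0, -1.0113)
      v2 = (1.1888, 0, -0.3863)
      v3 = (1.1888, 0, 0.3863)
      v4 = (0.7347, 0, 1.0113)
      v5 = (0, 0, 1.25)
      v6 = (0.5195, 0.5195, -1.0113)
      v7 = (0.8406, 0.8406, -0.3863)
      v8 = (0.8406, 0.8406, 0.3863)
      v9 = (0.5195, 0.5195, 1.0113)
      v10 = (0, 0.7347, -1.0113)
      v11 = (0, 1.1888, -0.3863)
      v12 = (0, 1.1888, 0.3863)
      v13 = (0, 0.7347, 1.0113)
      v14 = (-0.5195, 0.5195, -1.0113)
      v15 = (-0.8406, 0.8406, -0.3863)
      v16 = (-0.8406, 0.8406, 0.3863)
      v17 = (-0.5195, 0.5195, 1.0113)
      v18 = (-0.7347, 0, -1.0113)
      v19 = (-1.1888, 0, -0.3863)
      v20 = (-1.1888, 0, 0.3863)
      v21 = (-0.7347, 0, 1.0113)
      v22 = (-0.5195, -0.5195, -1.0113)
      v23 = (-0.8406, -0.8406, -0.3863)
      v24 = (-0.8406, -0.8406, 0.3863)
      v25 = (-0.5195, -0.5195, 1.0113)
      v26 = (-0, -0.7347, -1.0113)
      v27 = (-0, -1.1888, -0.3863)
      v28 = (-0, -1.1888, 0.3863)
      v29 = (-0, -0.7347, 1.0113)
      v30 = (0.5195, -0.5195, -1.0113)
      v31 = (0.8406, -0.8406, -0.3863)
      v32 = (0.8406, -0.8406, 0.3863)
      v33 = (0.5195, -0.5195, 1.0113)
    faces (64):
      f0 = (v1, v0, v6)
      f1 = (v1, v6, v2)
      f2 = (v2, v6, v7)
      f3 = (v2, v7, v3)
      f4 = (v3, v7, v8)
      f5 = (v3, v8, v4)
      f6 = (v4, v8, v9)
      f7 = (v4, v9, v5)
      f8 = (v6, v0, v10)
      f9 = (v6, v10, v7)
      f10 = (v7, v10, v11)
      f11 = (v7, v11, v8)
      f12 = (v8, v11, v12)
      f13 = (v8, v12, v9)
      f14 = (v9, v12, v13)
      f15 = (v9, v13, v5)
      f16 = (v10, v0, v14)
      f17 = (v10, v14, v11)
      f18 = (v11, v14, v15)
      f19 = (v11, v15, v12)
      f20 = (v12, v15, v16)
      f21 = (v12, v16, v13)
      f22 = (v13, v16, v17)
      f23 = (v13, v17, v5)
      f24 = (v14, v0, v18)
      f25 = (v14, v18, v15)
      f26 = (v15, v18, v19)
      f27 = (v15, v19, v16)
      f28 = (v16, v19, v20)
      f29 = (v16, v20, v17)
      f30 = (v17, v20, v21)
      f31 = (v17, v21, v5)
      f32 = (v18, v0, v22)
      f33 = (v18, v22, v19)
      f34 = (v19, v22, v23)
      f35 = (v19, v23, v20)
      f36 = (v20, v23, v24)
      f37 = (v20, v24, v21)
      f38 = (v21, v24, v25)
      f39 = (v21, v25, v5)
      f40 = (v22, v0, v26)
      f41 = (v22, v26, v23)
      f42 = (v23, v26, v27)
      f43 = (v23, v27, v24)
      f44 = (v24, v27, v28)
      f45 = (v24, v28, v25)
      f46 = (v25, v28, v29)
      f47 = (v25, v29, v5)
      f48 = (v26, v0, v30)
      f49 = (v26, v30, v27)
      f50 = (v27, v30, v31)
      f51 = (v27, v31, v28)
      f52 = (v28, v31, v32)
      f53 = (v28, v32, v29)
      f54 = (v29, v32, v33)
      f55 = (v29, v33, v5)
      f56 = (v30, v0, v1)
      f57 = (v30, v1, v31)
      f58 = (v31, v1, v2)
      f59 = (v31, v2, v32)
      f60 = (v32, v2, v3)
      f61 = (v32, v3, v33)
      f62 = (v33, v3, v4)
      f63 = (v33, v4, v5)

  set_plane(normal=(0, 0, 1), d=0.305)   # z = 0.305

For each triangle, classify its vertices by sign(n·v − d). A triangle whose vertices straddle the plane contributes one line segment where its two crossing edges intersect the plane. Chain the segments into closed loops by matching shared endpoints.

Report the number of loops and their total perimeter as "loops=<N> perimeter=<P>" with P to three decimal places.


Straddling triangles (16 of 64):
  (v2,v7,v3) [--+] → (1.15216, 0.0884556, 0.305)–(1.1888, 0, 0.305)  len=0.0957
  (v3,v7,v8) [+-+] → (1.15216, 0.0884556, 0.305)–(0.8406, 0.8406, 0.305)  len=0.8141
  (v7,v11,v8) [--+] → (0.752144, 0.877241, 0.305)–(0.8406, 0.8406, 0.305)  len=0.0957
  (v8,v11,v12) [+-+] → (0.752144, 0.877241, 0.305)–(0, 1.1888, 0.305)  len=0.8141
  (v11,v15,v12) [--+] → (-0.0884556, 1.15216, 0.305)–(0, 1.1888, 0.305)  len=0.0957
  (v12,v15,v16) [+-+] → (-0.0884556, 1.15216, 0.305)–(-0.8406, 0.8406, 0.305)  len=0.8141
  (v15,v19,v16) [--+] → (-0.877241, 0.752144, 0.305)–(-0.8406, 0.8406, 0.305)  len=0.0957
  (v16,v19,v20) [+-+] → (-0.877241, 0.752144, 0.305)–(-1.1888, 0, 0.305)  len=0.8141
  (v19,v23,v20) [--+] → (-1.15216, -0.0884556, 0.305)–(-1.1888, 0, 0.305)  len=0.0957
  (v20,v23,v24) [+-+] → (-1.15216, -0.0884556, 0.305)–(-0.8406, -0.8406, 0.305)  len=0.8141
  (v23,v27,v24) [--+] → (-0.752144, -0.877241, 0.305)–(-0.8406, -0.8406, 0.305)  len=0.0957
  (v24,v27,v28) [+-+] → (-0.752144, -0.877241, 0.305)–(0, -1.1888, 0.305)  len=0.8141
  (v27,v31,v28) [--+] → (0.0884556, -1.15216, 0.305)–(0, -1.1888, 0.305)  len=0.0957
  (v28,v31,v32) [+-+] → (0.0884556, -1.15216, 0.305)–(0.8406, -0.8406, 0.305)  len=0.8141
  (v31,v2,v32) [--+] → (0.877241, -0.752144, 0.305)–(0.8406, -0.8406, 0.305)  len=0.0957
  (v32,v2,v3) [+-+] → (0.877241, -0.752144, 0.305)–(1.1888, 0, 0.305)  len=0.8141

Chained into 1 loop(s):
  loop 1: 16 segments, perimeter = 7.2789
Total perimeter = 7.279

loops=1 perimeter=7.279
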